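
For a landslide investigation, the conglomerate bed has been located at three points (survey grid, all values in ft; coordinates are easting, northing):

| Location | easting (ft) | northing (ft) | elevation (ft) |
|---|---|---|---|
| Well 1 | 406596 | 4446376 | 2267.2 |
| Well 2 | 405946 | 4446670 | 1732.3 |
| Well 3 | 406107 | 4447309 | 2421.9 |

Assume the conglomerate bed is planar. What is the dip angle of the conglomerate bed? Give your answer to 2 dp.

54.72°

Two edge vectors: Well 1→Well 2 = (-650, 294, -534.9), Well 1→Well 3 = (-489, 933, 154.7).
Normal n = (Well 1→Well 2) × (Well 1→Well 3) = (544543.5, 362121.1, -462684).
So ∂z/∂easting = −n_x/n_z = 1.17692 and ∂z/∂northing = −n_y/n_z = 0.78265.
Gradient magnitude |∇z| = √(a² + b²) = √(1.38515 + 0.61255) = 1.41340.
True dip = arctan(1.41340) = 54.72°, dipping toward WSW (azimuth ≈ 236°).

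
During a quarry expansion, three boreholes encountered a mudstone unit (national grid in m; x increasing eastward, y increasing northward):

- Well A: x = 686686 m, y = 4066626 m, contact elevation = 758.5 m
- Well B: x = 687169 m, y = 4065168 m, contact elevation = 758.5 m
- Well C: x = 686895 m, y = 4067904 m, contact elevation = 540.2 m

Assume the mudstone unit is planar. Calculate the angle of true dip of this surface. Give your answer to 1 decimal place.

Let the plane be z = a·x + b·y + c.
Well B−Well A: 483a − 1458b = 0;  Well C−Well A: 209a + 1278b = −218.3.
Solving gives a = −0.34521, b = −0.11436.
Gradient magnitude |∇z| = √(a² + b²) = √(0.11917 + 0.01308) = 0.36366.
True dip = arctan(0.36366) = 20.0°, dipping toward ENE (azimuth ≈ 072°).

20.0°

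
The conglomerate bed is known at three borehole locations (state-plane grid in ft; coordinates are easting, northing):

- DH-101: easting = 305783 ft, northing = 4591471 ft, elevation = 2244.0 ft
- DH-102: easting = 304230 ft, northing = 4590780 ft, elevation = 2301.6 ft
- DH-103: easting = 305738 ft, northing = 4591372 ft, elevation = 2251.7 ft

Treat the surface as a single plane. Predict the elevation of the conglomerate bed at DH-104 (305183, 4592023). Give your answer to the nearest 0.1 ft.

2203.7 ft

Let the plane be z = a·easting + b·northing + c.
DH-102−DH-101: −1553a − 691b = 57.6;  DH-103−DH-101: −45a − 99b = 7.7.
Solving gives a = −0.003112057, b = −0.076363206.
Then c = 2244 − a·305783 − b·4591471 = 353815.06.
At (305183, 4592023): z = −949.7 − 350661.6 + 353815.06 = 2203.7 ft.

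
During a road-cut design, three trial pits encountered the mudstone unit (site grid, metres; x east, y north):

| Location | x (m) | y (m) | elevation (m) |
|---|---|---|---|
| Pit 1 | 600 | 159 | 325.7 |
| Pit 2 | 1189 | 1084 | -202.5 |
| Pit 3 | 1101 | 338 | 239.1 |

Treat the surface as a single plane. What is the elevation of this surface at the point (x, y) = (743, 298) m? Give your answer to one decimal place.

Two edge vectors: Pit 1→Pit 2 = (589, 925, -528.2), Pit 1→Pit 3 = (501, 179, -86.6).
Normal n = (Pit 1→Pit 2) × (Pit 1→Pit 3) = (14442.8, -213620.8, -357994).
So ∂z/∂x = −n_x/n_z = 0.040344 and ∂z/∂y = −n_y/n_z = −0.596716.
Intercept c from Pit 1: 325.7 − 24.21 + 94.88 = 396.37.
At (743, 298): z = 30.0 − 177.8 + 396.37 = 248.5 m.

248.5 m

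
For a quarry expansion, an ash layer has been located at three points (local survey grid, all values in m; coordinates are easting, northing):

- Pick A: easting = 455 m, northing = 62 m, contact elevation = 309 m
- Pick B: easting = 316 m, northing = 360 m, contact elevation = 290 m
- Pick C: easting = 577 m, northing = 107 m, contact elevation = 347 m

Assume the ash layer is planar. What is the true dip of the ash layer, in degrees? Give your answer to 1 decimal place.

Let the plane be z = a·easting + b·northing + c.
Pick B−Pick A: −139a + 298b = −19;  Pick C−Pick A: 122a + 45b = 38.
Solving gives a = 0.28582, b = 0.06956.
Gradient magnitude |∇z| = √(a² + b²) = √(0.08169 + 0.00484) = 0.29416.
True dip = arctan(0.29416) = 16.4°, dipping toward WSW (azimuth ≈ 256°).

16.4°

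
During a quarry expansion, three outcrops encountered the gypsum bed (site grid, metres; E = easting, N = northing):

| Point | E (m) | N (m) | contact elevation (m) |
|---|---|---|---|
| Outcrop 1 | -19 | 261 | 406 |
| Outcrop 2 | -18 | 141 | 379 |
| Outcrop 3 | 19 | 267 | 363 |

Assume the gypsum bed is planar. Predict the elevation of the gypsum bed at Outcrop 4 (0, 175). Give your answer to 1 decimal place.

Two edge vectors: Outcrop 1→Outcrop 2 = (1, -120, -27), Outcrop 1→Outcrop 3 = (38, 6, -43).
Normal n = (Outcrop 1→Outcrop 2) × (Outcrop 1→Outcrop 3) = (5322, -983, 4566).
So ∂z/∂E = −n_x/n_z = −1.16557 and ∂z/∂N = −n_y/n_z = 0.21529.
Intercept c from Outcrop 1: 406 − 22.15 − 56.19 = 327.66.
At (0, 175): z = 0.0 + 37.7 + 327.66 = 365.3 m.

365.3 m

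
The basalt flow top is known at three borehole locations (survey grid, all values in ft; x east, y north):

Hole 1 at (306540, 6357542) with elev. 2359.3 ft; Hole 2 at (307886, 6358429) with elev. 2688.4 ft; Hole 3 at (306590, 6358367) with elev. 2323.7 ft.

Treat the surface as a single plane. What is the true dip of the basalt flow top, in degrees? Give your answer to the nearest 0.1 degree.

16.2°

Two edge vectors: Hole 1→Hole 2 = (1346, 887, 329.1), Hole 1→Hole 3 = (50, 825, -35.6).
Normal n = (Hole 1→Hole 2) × (Hole 1→Hole 3) = (-303084.7, 64372.6, 1066100).
So ∂z/∂x = −n_x/n_z = 0.28429 and ∂z/∂y = −n_y/n_z = −0.06038.
Gradient magnitude |∇z| = √(a² + b²) = √(0.08082 + 0.00365) = 0.29063.
True dip = arctan(0.29063) = 16.2°, dipping toward WNW (azimuth ≈ 282°).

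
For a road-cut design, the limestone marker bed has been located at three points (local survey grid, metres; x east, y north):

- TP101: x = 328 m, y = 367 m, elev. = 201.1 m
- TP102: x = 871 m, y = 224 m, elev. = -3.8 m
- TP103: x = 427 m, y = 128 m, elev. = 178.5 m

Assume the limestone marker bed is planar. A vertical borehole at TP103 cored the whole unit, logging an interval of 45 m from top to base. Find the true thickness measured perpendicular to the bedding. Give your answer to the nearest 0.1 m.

41.8 m

Let the plane be z = a·x + b·y + c.
TP102−TP101: 543a − 143b = −204.9;  TP103−TP101: 99a − 239b = −22.6.
Solving gives a = −0.39560, b = −0.06931.
|∇z| = √(a²+b²) = 0.40163, so dip δ = arctan(0.40163) = 21.88°.
True thickness = vertical thickness × cos δ = 45 × cos 21.88° = 41.8 m.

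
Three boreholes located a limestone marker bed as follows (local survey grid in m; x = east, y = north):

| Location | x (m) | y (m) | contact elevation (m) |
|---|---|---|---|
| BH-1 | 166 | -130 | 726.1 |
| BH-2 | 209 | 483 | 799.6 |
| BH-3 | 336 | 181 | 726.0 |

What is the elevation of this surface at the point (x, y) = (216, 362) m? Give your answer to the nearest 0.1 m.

781.2 m

Two edge vectors: BH-1→BH-2 = (43, 613, 73.5), BH-1→BH-3 = (170, 311, -0.1).
Normal n = (BH-1→BH-2) × (BH-1→BH-3) = (-22919.8, 12499.3, -90837).
So ∂z/∂x = −n_x/n_z = −0.25232 and ∂z/∂y = −n_y/n_z = 0.13760.
Intercept c from BH-1: 726.1 + 41.88 + 17.89 = 785.87.
At (216, 362): z = −54.5 + 49.8 + 785.87 = 781.2 m.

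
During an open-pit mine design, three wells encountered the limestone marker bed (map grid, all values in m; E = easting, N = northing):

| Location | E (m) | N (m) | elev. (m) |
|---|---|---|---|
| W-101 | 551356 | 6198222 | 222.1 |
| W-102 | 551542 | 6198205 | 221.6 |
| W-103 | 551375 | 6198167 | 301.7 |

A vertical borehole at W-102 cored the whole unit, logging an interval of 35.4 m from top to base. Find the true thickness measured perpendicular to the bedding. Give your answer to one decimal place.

Let the plane be z = a·E + b·N + c.
W-102−W-101: 186a − 17b = −0.5;  W-103−W-101: 19a − 55b = 79.6.
Solving gives a = −0.13937, b = −1.49542.
|∇z| = √(a²+b²) = 1.50190, so dip δ = arctan(1.50190) = 56.34°.
True thickness = vertical thickness × cos δ = 35.4 × cos 56.34° = 19.6 m.

19.6 m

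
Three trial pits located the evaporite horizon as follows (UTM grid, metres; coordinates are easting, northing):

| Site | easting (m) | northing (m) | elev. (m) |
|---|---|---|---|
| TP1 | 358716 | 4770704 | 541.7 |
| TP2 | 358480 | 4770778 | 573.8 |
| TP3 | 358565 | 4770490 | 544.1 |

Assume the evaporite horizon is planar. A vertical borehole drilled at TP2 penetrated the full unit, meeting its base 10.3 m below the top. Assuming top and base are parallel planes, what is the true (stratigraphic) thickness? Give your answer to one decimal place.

Let the plane be z = a·easting + b·northing + c.
TP2−TP1: −236a + 74b = 32.1;  TP3−TP1: −151a − 214b = 2.4.
Solving gives a = −0.11425, b = 0.06940.
|∇z| = √(a²+b²) = 0.13368, so dip δ = arctan(0.13368) = 7.61°.
True thickness = vertical thickness × cos δ = 10.3 × cos 7.61° = 10.2 m.

10.2 m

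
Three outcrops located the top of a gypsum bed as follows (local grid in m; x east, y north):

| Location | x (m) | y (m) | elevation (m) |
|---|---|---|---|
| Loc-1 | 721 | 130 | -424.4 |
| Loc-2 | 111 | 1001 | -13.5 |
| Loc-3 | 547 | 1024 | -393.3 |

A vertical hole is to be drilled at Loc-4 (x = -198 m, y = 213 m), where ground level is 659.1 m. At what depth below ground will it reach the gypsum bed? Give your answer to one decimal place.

300.5 m

Let the plane be z = a·x + b·y + c.
Loc-2−Loc-1: −610a + 871b = 410.9;  Loc-3−Loc-1: −174a + 894b = 31.1.
Solving gives a = −0.864064, b = −0.133386.
Then c = -424.4 − a·721 − b·130 = 215.93.
At (-198, 213): z_contact = 171.08 − 28.41 + 215.93 = 358.60 m.
Depth below ground = 659.1 − 358.60 = 300.5 m.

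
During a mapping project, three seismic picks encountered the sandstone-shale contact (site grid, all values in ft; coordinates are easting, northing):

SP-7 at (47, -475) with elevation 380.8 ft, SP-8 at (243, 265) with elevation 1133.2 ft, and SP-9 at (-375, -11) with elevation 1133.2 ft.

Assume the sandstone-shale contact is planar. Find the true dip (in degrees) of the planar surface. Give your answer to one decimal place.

Let the plane be z = a·easting + b·northing + c.
SP-8−SP-7: 196a + 740b = 752.4;  SP-9−SP-7: −422a + 464b = 752.4.
Solving gives a = −0.51501, b = 1.15316.
Gradient magnitude |∇z| = √(a² + b²) = √(0.26523 + 1.32979) = 1.26294.
True dip = arctan(1.26294) = 51.6°, dipping toward SSE (azimuth ≈ 156°).

51.6°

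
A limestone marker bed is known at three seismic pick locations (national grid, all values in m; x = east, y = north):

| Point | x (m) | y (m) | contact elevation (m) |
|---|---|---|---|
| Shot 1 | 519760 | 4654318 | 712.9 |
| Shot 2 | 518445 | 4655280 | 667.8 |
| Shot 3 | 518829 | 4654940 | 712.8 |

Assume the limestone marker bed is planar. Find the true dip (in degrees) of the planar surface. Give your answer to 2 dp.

Let the plane be z = a·x + b·y + c.
Shot 2−Shot 1: −1315a + 962b = −45.1;  Shot 3−Shot 1: −931a + 622b = −0.1.
Solving gives a = −0.35983, b = −0.53875.
Gradient magnitude |∇z| = √(a² + b²) = √(0.12948 + 0.29025) = 0.64787.
True dip = arctan(0.64787) = 32.94°, dipping toward NNE (azimuth ≈ 034°).

32.94°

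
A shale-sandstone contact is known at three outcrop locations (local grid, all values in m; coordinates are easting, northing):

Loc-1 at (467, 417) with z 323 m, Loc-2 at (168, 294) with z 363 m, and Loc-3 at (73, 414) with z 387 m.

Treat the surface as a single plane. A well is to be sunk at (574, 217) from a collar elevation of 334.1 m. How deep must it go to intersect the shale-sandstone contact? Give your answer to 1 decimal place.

Let the plane be z = a·easting + b·northing + c.
Loc-2−Loc-1: −299a − 123b = 40;  Loc-3−Loc-1: −394a − 3b = 64.
Solving gives a = −0.16298, b = 0.07098.
Then c = 323 − a·467 − b·417 = 369.51.
At (574, 217): z_contact = −93.55 + 15.40 + 369.51 = 291.37 m.
Depth below ground = 334.1 − 291.37 = 42.7 m.

42.7 m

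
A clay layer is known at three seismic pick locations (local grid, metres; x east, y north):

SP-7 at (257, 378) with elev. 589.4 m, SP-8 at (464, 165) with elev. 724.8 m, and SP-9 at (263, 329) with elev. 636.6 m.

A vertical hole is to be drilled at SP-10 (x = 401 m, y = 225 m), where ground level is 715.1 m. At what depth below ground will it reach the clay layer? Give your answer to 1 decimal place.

26.6 m

Two edge vectors: SP-7→SP-8 = (207, -213, 135.4), SP-7→SP-9 = (6, -49, 47.2).
Normal n = (SP-7→SP-8) × (SP-7→SP-9) = (-3419, -8958, -8865).
So ∂z/∂x = −n_x/n_z = −0.38567 and ∂z/∂y = −n_y/n_z = −1.01049.
Intercept c from SP-7: 589.4 + 99.12 + 381.97 = 1070.48.
At (401, 225): z_contact = −154.66 − 227.36 + 1070.48 = 688.47 m.
Depth below ground = 715.1 − 688.47 = 26.6 m.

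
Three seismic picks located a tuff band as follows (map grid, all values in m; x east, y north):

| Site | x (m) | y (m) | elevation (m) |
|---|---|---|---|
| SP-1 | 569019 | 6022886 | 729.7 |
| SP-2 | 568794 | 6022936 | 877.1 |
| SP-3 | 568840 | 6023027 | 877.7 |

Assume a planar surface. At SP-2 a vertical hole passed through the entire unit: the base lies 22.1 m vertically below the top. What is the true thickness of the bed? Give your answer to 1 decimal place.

Two edge vectors: SP-1→SP-2 = (-225, 50, 147.4), SP-1→SP-3 = (-179, 141, 148).
Normal n = (SP-1→SP-2) × (SP-1→SP-3) = (-13383.4, 6915.4, -22775).
So ∂z/∂x = −n_x/n_z = −0.58764 and ∂z/∂y = −n_y/n_z = 0.30364.
|∇z| = √(a²+b²) = 0.66145, so dip δ = arctan(0.66145) = 33.48°.
True thickness = vertical thickness × cos δ = 22.1 × cos 33.48° = 18.4 m.

18.4 m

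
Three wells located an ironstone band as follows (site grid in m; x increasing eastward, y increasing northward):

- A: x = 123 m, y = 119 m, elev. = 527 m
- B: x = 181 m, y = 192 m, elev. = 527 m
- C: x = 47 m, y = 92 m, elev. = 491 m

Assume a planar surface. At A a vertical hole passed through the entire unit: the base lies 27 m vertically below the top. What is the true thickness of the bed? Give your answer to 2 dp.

Let the plane be z = a·x + b·y + c.
B−A: 58a + 73b = 0;  C−A: −76a − 27b = −36.
Solving gives a = 0.65997, b = −0.52436.
|∇z| = √(a²+b²) = 0.84292, so dip δ = arctan(0.84292) = 40.13°.
True thickness = vertical thickness × cos δ = 27 × cos 40.13° = 20.64 m.

20.64 m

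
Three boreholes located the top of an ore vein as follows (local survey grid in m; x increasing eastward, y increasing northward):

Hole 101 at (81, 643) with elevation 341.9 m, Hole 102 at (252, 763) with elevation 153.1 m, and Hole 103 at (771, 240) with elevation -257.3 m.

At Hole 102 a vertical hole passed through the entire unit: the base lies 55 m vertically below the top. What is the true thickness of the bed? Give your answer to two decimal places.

39.04 m

Let the plane be z = a·x + b·y + c.
Hole 102−Hole 101: 171a + 120b = −188.8;  Hole 103−Hole 101: 690a − 403b = −599.2.
Solving gives a = −0.97546, b = −0.18330.
|∇z| = √(a²+b²) = 0.99254, so dip δ = arctan(0.99254) = 44.79°.
True thickness = vertical thickness × cos δ = 55 × cos 44.79° = 39.04 m.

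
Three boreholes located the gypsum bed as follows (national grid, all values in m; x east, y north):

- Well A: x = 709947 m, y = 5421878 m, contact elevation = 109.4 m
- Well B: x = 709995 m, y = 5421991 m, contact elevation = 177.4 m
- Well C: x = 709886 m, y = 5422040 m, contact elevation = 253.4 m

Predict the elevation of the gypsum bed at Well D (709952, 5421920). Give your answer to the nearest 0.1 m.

139.3 m

Two edge vectors: Well A→Well B = (48, 113, 68), Well A→Well C = (-61, 162, 144).
Normal n = (Well A→Well B) × (Well A→Well C) = (5256, -11060, 14669).
So ∂z/∂x = −n_x/n_z = −0.358306633 and ∂z/∂y = −n_y/n_z = 0.753970959.
Intercept c from Well A: 109.4 + 254378.72 − 4087938.56 = −3833450.44.
At (709952, 5421920): z = −254380.5 + 4087970.2 − 3833450.44 = 139.3 m.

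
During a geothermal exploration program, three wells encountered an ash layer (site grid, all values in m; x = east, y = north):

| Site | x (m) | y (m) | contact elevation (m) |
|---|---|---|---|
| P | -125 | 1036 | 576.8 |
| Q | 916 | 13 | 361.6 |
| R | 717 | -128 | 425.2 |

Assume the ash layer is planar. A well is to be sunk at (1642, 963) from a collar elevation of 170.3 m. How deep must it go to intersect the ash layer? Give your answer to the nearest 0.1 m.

Let the plane be z = a·x + b·y + c.
Q−P: 1041a − 1023b = −215.2;  R−P: 842a − 1164b = −151.6.
Solving gives a = −0.272310, b = −0.066740.
Then c = 576.8 − a·-125 − b·1036 = 611.90.
At (1642, 963): z_contact = −447.13 − 64.27 + 611.90 = 100.50 m.
Depth below ground = 170.3 − 100.50 = 69.8 m.

69.8 m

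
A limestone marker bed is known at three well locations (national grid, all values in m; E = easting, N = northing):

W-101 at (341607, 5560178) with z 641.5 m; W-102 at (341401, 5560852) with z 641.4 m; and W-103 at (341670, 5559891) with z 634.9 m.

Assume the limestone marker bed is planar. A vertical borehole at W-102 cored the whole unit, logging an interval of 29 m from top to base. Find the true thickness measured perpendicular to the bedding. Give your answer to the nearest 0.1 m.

Two edge vectors: W-101→W-102 = (-206, 674, -0.1), W-101→W-103 = (63, -287, -6.6).
Normal n = (W-101→W-102) × (W-101→W-103) = (-4477.1, -1365.9, 16660).
So ∂z/∂E = −n_x/n_z = 0.26873 and ∂z/∂N = −n_y/n_z = 0.08199.
|∇z| = √(a²+b²) = 0.28096, so dip δ = arctan(0.28096) = 15.69°.
True thickness = vertical thickness × cos δ = 29 × cos 15.69° = 27.9 m.

27.9 m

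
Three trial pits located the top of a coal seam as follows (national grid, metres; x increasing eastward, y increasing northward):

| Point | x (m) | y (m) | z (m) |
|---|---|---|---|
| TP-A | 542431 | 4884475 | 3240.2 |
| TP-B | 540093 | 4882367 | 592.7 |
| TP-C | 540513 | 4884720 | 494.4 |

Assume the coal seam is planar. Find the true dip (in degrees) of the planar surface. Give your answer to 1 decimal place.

Two edge vectors: TP-A→TP-B = (-2338, -2108, -2647.5), TP-A→TP-C = (-1918, 245, -2745.8).
Normal n = (TP-A→TP-B) × (TP-A→TP-C) = (6436783.9, -1341775.4, -4615954).
So ∂z/∂x = −n_x/n_z = 1.39446 and ∂z/∂y = −n_y/n_z = −0.29068.
Gradient magnitude |∇z| = √(a² + b²) = √(1.94453 + 0.08450) = 1.42444.
True dip = arctan(1.42444) = 54.9°, dipping toward WNW (azimuth ≈ 282°).

54.9°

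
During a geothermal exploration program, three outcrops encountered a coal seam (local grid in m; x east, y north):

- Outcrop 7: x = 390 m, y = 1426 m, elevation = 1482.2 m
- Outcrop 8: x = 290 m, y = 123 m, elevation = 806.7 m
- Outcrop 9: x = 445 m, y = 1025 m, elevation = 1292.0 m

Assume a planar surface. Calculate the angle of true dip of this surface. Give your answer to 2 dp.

Two edge vectors: Outcrop 7→Outcrop 8 = (-100, -1303, -675.5), Outcrop 7→Outcrop 9 = (55, -401, -190.2).
Normal n = (Outcrop 7→Outcrop 8) × (Outcrop 7→Outcrop 9) = (-23044.9, -56172.5, 111765).
So ∂z/∂x = −n_x/n_z = 0.20619 and ∂z/∂y = −n_y/n_z = 0.50259.
Gradient magnitude |∇z| = √(a² + b²) = √(0.04251 + 0.25260) = 0.54325.
True dip = arctan(0.54325) = 28.51°, dipping toward SSW (azimuth ≈ 202°).

28.51°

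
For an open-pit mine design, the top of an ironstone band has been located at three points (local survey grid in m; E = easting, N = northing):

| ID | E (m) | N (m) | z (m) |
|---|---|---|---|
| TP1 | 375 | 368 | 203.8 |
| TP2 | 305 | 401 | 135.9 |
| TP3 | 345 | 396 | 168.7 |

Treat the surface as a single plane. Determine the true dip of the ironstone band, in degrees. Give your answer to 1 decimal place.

41.3°

Two edge vectors: TP1→TP2 = (-70, 33, -67.9), TP1→TP3 = (-30, 28, -35.1).
Normal n = (TP1→TP2) × (TP1→TP3) = (742.9, -420, -970).
So ∂z/∂E = −n_x/n_z = 0.76588 and ∂z/∂N = −n_y/n_z = −0.43299.
Gradient magnitude |∇z| = √(a² + b²) = √(0.58657 + 0.18748) = 0.87980.
True dip = arctan(0.87980) = 41.3°, dipping toward WNW (azimuth ≈ 299°).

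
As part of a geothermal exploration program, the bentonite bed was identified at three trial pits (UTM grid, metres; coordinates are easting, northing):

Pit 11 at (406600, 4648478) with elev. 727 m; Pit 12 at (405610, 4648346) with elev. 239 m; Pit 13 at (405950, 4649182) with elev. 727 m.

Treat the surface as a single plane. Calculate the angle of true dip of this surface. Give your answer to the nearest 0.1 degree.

Two edge vectors: Pit 11→Pit 12 = (-990, -132, -488), Pit 11→Pit 13 = (-650, 704, 0).
Normal n = (Pit 11→Pit 12) × (Pit 11→Pit 13) = (343552, 317200, -782760).
So ∂z/∂easting = −n_x/n_z = 0.43890 and ∂z/∂northing = −n_y/n_z = 0.40523.
Gradient magnitude |∇z| = √(a² + b²) = √(0.19263 + 0.16421) = 0.59737.
True dip = arctan(0.59737) = 30.9°, dipping toward SW (azimuth ≈ 227°).

30.9°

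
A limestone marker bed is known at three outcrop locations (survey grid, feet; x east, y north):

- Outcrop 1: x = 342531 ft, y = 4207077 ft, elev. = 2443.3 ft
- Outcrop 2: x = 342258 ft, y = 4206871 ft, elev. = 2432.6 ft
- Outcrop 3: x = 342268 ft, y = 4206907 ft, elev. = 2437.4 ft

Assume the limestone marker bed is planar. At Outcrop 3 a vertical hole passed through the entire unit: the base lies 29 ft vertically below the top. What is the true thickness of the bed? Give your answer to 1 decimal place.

28.6 ft

Let the plane be z = a·x + b·y + c.
Outcrop 2−Outcrop 1: −273a − 206b = −10.7;  Outcrop 3−Outcrop 1: −263a − 170b = −5.9.
Solving gives a = −0.07770, b = 0.15492.
|∇z| = √(a²+b²) = 0.17331, so dip δ = arctan(0.17331) = 9.83°.
True thickness = vertical thickness × cos δ = 29 × cos 9.83° = 28.6 ft.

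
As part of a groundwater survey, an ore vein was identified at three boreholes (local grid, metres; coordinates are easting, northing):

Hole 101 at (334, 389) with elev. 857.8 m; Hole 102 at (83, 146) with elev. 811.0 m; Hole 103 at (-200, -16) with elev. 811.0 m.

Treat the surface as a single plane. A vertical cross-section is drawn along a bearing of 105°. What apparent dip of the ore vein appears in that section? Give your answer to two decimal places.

20.93°

Let the plane be z = a·easting + b·northing + c.
Hole 102−Hole 101: −251a − 243b = −46.8;  Hole 103−Hole 101: −534a − 405b = −46.8.
Solving gives a = −0.26974, b = 0.47121.
Unit vector along 105° is (sin 105°, cos 105°) = (0.9659, -0.2588).
Slope in that direction = a·(0.9659) + b·(-0.2588) = −0.38251.
Apparent dip = arctan|0.38251| = 20.93° (true dip is 28.5°, so apparent ≤ true as expected).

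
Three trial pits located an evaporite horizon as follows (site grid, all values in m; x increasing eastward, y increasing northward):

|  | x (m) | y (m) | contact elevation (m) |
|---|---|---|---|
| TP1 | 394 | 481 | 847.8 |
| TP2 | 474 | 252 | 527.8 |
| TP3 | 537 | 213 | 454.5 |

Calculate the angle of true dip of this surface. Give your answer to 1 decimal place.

52.9°

Two edge vectors: TP1→TP2 = (80, -229, -320), TP1→TP3 = (143, -268, -393.3).
Normal n = (TP1→TP2) × (TP1→TP3) = (4305.7, -14296, 11307).
So ∂z/∂x = −n_x/n_z = −0.38080 and ∂z/∂y = −n_y/n_z = 1.26435.
Gradient magnitude |∇z| = √(a² + b²) = √(0.14501 + 1.59858) = 1.32045.
True dip = arctan(1.32045) = 52.9°, dipping toward SSE (azimuth ≈ 163°).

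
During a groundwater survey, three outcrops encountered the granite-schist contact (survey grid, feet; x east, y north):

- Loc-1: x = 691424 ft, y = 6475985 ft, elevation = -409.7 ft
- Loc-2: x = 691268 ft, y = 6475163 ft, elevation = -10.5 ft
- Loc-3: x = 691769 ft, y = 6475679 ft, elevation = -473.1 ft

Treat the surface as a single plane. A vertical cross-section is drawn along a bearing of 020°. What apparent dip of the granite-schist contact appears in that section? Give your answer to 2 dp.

Two edge vectors: Loc-1→Loc-2 = (-156, -822, 399.2), Loc-1→Loc-3 = (345, -306, -63.4).
Normal n = (Loc-1→Loc-2) × (Loc-1→Loc-3) = (174270, 127833.6, 331326).
So ∂z/∂x = −n_x/n_z = −0.52598 and ∂z/∂y = −n_y/n_z = −0.38582.
Unit vector along 020° is (sin 20°, cos 20°) = (0.3420, 0.9397).
Slope in that direction = a·(0.3420) + b·(0.9397) = −0.54245.
Apparent dip = arctan|0.54245| = 28.48° (true dip is 33.1°, so apparent ≤ true as expected).

28.48°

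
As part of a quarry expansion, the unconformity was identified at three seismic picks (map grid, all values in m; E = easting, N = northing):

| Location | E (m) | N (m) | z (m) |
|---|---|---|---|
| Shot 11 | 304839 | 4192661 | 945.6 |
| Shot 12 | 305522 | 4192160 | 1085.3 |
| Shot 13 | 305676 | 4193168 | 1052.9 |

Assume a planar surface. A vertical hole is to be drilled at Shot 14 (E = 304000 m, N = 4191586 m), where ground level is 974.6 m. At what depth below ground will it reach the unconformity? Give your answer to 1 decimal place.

104.2 m

Let the plane be z = a·E + b·N + c.
Shot 12−Shot 11: 683a − 501b = 139.7;  Shot 13−Shot 11: 837a + 507b = 107.3.
Solving gives a = 0.162725014, b = −0.057003623.
Then c = 945.6 − a·304839 − b·4192661 = 190337.54.
At (304000, 4191586): z_contact = 49468.40 − 238935.59 + 190337.54 = 870.35 m.
Depth below ground = 974.6 − 870.35 = 104.2 m.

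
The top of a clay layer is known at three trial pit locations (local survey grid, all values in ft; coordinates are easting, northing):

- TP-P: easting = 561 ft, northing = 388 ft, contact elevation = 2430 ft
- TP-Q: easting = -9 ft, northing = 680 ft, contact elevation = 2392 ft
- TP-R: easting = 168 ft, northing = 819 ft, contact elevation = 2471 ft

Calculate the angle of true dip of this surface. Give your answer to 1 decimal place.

20.0°

Two edge vectors: TP-P→TP-Q = (-570, 292, -38), TP-P→TP-R = (-393, 431, 41).
Normal n = (TP-P→TP-Q) × (TP-P→TP-R) = (28350, 38304, -130914).
So ∂z/∂easting = −n_x/n_z = 0.21655 and ∂z/∂northing = −n_y/n_z = 0.29259.
Gradient magnitude |∇z| = √(a² + b²) = √(0.04690 + 0.08561) = 0.36401.
True dip = arctan(0.36401) = 20.0°, dipping toward SW (azimuth ≈ 217°).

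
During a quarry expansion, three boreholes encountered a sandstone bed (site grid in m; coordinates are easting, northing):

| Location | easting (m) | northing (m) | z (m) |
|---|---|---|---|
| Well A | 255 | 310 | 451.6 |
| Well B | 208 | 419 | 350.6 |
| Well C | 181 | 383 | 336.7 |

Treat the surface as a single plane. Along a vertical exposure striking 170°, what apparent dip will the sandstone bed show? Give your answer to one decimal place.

32.4°

Let the plane be z = a·easting + b·northing + c.
Well B−Well A: −47a + 109b = −101;  Well C−Well A: −74a + 73b = −114.9.
Solving gives a = 1.11135, b = −0.44740.
Unit vector along 170° is (sin 170°, cos 170°) = (0.1736, -0.9848).
Slope in that direction = a·(0.1736) + b·(-0.9848) = 0.63359.
Apparent dip = arctan|0.63359| = 32.4° (true dip is 50.1°, so apparent ≤ true as expected).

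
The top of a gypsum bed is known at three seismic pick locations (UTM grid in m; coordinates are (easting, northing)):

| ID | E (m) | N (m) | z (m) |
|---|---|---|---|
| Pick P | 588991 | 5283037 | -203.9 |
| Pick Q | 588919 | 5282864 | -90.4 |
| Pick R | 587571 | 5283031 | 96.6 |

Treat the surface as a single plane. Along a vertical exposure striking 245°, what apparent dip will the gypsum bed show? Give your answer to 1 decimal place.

Two edge vectors: Pick P→Pick Q = (-72, -173, 113.5), Pick P→Pick R = (-1420, -6, 300.5).
Normal n = (Pick P→Pick Q) × (Pick P→Pick R) = (-51305.5, -139534, -245228).
So ∂z/∂E = −n_x/n_z = −0.20922 and ∂z/∂N = −n_y/n_z = −0.56900.
Unit vector along 245° is (sin 245°, cos 245°) = (-0.9063, -0.4226).
Slope in that direction = a·(-0.9063) + b·(-0.4226) = 0.43008.
Apparent dip = arctan|0.43008| = 23.3° (true dip is 31.2°, so apparent ≤ true as expected).

23.3°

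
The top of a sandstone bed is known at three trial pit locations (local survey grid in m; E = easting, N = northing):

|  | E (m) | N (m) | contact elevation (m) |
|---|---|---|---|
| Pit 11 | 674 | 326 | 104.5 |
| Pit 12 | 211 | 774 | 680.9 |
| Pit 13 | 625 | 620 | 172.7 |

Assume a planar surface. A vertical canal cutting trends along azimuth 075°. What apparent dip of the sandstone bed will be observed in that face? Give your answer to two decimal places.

49.42°

Let the plane be z = a·E + b·N + c.
Pit 12−Pit 11: −463a + 448b = 576.4;  Pit 13−Pit 11: −49a + 294b = 68.2.
Solving gives a = −1.21668, b = 0.02919.
Unit vector along 075° is (sin 75°, cos 75°) = (0.9659, 0.2588).
Slope in that direction = a·(0.9659) + b·(0.2588) = −1.16766.
Apparent dip = arctan|1.16766| = 49.42° (true dip is 50.6°, so apparent ≤ true as expected).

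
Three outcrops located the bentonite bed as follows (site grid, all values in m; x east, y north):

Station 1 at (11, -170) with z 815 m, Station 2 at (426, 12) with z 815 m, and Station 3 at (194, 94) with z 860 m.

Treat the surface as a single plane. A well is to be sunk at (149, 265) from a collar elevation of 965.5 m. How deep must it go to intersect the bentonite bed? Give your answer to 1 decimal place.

Two edge vectors: Station 1→Station 2 = (415, 182, 0), Station 1→Station 3 = (183, 264, 45).
Normal n = (Station 1→Station 2) × (Station 1→Station 3) = (8190, -18675, 76254).
So ∂z/∂x = −n_x/n_z = −0.10740 and ∂z/∂y = −n_y/n_z = 0.24491.
Intercept c from Station 1: 815 + 1.18 + 41.63 = 857.82.
At (149, 265): z_contact = −16.00 + 64.90 + 857.82 = 906.71 m.
Depth below ground = 965.5 − 906.71 = 58.8 m.

58.8 m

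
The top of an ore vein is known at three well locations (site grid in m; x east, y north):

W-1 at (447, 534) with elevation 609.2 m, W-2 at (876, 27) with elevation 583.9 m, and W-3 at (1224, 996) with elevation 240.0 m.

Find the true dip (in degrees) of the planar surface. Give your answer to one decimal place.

Let the plane be z = a·x + b·y + c.
W-2−W-1: 429a − 507b = −25.3;  W-3−W-1: 777a + 462b = −369.2.
Solving gives a = −0.33586, b = −0.23428.
Gradient magnitude |∇z| = √(a² + b²) = √(0.11280 + 0.05489) = 0.40950.
True dip = arctan(0.40950) = 22.3°, dipping toward NE (azimuth ≈ 055°).

22.3°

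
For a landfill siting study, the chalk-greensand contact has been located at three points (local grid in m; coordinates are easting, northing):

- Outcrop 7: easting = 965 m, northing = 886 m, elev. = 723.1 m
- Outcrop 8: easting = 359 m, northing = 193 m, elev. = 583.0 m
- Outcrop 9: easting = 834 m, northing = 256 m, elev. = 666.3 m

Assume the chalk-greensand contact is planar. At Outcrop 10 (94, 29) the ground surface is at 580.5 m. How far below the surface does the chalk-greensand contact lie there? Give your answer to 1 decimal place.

Let the plane be z = a·easting + b·northing + c.
Outcrop 8−Outcrop 7: −606a − 693b = −140.1;  Outcrop 9−Outcrop 7: −131a − 630b = −56.8.
Solving gives a = 0.16805, b = 0.05522.
Then c = 723.1 − a·965 − b·886 = 512.02.
At (94, 29): z_contact = 15.80 + 1.60 + 512.02 = 529.41 m.
Depth below ground = 580.5 − 529.41 = 51.1 m.

51.1 m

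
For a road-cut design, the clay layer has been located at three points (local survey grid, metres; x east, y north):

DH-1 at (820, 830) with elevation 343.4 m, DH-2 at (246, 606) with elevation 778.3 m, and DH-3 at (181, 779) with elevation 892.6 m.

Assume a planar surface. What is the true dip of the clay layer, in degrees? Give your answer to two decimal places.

43.36°

Two edge vectors: DH-1→DH-2 = (-574, -224, 434.9), DH-1→DH-3 = (-639, -51, 549.2).
Normal n = (DH-1→DH-2) × (DH-1→DH-3) = (-100840.9, 37339.7, -113862).
So ∂z/∂x = −n_x/n_z = −0.88564 and ∂z/∂y = −n_y/n_z = 0.32794.
Gradient magnitude |∇z| = √(a² + b²) = √(0.78436 + 0.10754) = 0.94441.
True dip = arctan(0.94441) = 43.36°, dipping toward ESE (azimuth ≈ 110°).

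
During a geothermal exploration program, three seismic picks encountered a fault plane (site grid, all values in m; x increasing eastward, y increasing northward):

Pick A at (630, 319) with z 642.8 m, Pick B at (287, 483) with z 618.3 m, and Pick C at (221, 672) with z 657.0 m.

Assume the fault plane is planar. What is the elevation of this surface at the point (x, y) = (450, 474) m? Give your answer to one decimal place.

649.0 m

Two edge vectors: Pick A→Pick B = (-343, 164, -24.5), Pick A→Pick C = (-409, 353, 14.2).
Normal n = (Pick A→Pick B) × (Pick A→Pick C) = (10977.3, 14891.1, -54003).
So ∂z/∂x = −n_x/n_z = 0.20327 and ∂z/∂y = −n_y/n_z = 0.27575.
Intercept c from Pick A: 642.8 − 128.06 − 87.96 = 426.78.
At (450, 474): z = 91.5 + 130.7 + 426.78 = 649.0 m.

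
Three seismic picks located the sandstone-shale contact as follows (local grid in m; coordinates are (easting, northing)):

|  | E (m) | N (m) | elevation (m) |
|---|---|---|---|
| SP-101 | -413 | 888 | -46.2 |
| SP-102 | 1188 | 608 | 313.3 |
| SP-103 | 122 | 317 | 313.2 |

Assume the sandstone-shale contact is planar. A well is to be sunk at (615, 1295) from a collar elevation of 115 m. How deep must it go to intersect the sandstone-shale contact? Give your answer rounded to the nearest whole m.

Two edge vectors: SP-101→SP-102 = (1601, -280, 359.5), SP-101→SP-103 = (535, -571, 359.4).
Normal n = (SP-101→SP-102) × (SP-101→SP-103) = (104642.5, -383066.9, -764371).
So ∂z/∂E = −n_x/n_z = 0.13690 and ∂z/∂N = −n_y/n_z = −0.50115.
Intercept c from SP-101: -46.2 + 56.54 + 445.02 = 455.36.
At (615, 1295): z_contact = 84.2 − 649.0 + 455.36 = -109.4 m.
Depth below ground = 115 − (-109.4) = 224 m.

224 m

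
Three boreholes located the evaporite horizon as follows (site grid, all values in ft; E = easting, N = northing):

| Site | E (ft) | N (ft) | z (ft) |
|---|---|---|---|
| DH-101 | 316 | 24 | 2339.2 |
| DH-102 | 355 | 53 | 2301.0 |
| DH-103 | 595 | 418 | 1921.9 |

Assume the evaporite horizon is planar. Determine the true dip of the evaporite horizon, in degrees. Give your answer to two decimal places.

Let the plane be z = a·E + b·N + c.
DH-102−DH-101: 39a + 29b = −38.2;  DH-103−DH-101: 279a + 394b = −417.3.
Solving gives a = −0.40537, b = −0.77208.
Gradient magnitude |∇z| = √(a² + b²) = √(0.16433 + 0.59611) = 0.87203.
True dip = arctan(0.87203) = 41.09°, dipping toward NNE (azimuth ≈ 028°).

41.09°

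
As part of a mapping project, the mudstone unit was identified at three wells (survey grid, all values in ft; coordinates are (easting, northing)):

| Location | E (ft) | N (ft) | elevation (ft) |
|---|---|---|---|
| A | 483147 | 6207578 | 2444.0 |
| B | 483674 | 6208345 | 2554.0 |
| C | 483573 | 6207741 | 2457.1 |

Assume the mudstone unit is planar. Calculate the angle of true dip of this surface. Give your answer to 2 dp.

9.60°

Two edge vectors: A→B = (527, 767, 110), A→C = (426, 163, 13.1).
Normal n = (A→B) × (A→C) = (-7882.3, 39956.3, -240841).
So ∂z/∂E = −n_x/n_z = −0.03273 and ∂z/∂N = −n_y/n_z = 0.16590.
Gradient magnitude |∇z| = √(a² + b²) = √(0.00107 + 0.02752) = 0.16910.
True dip = arctan(0.16910) = 9.60°, dipping toward S (azimuth ≈ 169°).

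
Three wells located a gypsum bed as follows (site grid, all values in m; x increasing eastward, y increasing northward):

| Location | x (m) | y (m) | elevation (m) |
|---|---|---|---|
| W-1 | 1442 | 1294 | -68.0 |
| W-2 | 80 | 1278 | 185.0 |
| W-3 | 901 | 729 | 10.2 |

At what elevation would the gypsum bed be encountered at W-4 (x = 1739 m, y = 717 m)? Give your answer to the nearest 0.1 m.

-146.3 m

Two edge vectors: W-1→W-2 = (-1362, -16, 253), W-1→W-3 = (-541, -565, 78.2).
Normal n = (W-1→W-2) × (W-1→W-3) = (141693.8, -30364.6, 760874).
So ∂z/∂x = −n_x/n_z = −0.186225 and ∂z/∂y = −n_y/n_z = 0.039908.
Intercept c from W-1: -68 + 268.54 − 51.64 = 148.90.
At (1739, 717): z = −323.8 + 28.6 + 148.90 = -146.3 m.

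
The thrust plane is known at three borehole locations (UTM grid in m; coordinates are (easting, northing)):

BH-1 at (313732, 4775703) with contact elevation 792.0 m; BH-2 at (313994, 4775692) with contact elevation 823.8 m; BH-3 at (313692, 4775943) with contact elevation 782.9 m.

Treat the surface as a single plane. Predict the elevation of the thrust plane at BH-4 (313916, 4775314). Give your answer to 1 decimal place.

821.1 m

Two edge vectors: BH-1→BH-2 = (262, -11, 31.8), BH-1→BH-3 = (-40, 240, -9.1).
Normal n = (BH-1→BH-2) × (BH-1→BH-3) = (-7531.9, 1112.2, 62440).
So ∂z/∂E = −n_x/n_z = 0.120626201 and ∂z/∂N = −n_y/n_z = −0.017812300.
Intercept c from BH-1: 792 − 37844.30 + 85066.25 = 48013.95.
At (313916, 4775314): z = 37866.5 − 85059.3 + 48013.95 = 821.1 m.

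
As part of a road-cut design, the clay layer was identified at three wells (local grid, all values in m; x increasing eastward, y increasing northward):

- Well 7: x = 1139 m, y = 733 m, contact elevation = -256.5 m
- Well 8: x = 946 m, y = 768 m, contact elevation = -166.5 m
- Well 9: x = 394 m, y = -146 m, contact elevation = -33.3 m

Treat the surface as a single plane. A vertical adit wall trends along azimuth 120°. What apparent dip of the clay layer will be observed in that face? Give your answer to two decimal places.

24.03°

Two edge vectors: Well 7→Well 8 = (-193, 35, 90), Well 7→Well 9 = (-745, -879, 223.2).
Normal n = (Well 7→Well 8) × (Well 7→Well 9) = (86922, -23972.4, 195722).
So ∂z/∂x = −n_x/n_z = −0.44411 and ∂z/∂y = −n_y/n_z = 0.12248.
Unit vector along 120° is (sin 120°, cos 120°) = (0.8660, -0.5000).
Slope in that direction = a·(0.8660) + b·(-0.5000) = −0.44585.
Apparent dip = arctan|0.44585| = 24.03° (true dip is 24.7°, so apparent ≤ true as expected).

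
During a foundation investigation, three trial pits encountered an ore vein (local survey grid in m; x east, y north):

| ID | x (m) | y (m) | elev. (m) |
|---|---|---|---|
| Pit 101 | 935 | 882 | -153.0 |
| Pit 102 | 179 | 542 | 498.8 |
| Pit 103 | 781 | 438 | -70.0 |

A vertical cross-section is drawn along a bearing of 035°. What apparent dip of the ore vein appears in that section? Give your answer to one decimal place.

22.8°

Two edge vectors: Pit 101→Pit 102 = (-756, -340, 651.8), Pit 101→Pit 103 = (-154, -444, 83).
Normal n = (Pit 101→Pit 102) × (Pit 101→Pit 103) = (261179.2, -37629.2, 283304).
So ∂z/∂x = −n_x/n_z = −0.92190 and ∂z/∂y = −n_y/n_z = 0.13282.
Unit vector along 035° is (sin 35°, cos 35°) = (0.5736, 0.8192).
Slope in that direction = a·(0.5736) + b·(0.8192) = −0.41998.
Apparent dip = arctan|0.41998| = 22.8° (true dip is 43.0°, so apparent ≤ true as expected).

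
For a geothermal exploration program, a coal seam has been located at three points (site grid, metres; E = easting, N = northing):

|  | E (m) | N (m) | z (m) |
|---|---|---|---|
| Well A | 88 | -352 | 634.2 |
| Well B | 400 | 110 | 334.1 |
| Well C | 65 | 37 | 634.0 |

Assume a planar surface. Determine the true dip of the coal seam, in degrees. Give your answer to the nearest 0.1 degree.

41.5°

Two edge vectors: Well A→Well B = (312, 462, -300.1), Well A→Well C = (-23, 389, -0.2).
Normal n = (Well A→Well B) × (Well A→Well C) = (116646.5, 6964.7, 131994).
So ∂z/∂E = −n_x/n_z = −0.88373 and ∂z/∂N = −n_y/n_z = −0.05277.
Gradient magnitude |∇z| = √(a² + b²) = √(0.78097 + 0.00278) = 0.88530.
True dip = arctan(0.88530) = 41.5°, dipping toward E (azimuth ≈ 087°).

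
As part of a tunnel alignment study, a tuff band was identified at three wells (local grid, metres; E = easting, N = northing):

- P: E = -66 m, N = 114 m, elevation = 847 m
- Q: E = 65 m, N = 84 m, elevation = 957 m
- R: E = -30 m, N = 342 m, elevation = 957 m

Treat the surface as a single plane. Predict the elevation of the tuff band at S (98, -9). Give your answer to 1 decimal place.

Two edge vectors: P→Q = (131, -30, 110), P→R = (36, 228, 110).
Normal n = (P→Q) × (P→R) = (-28380, -10450, 30948).
So ∂z/∂E = −n_x/n_z = 0.91702 and ∂z/∂N = −n_y/n_z = 0.33766.
Intercept c from P: 847 + 60.52 − 38.49 = 869.03.
At (98, -9): z = 89.9 − 3.0 + 869.03 = 955.9 m.

955.9 m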